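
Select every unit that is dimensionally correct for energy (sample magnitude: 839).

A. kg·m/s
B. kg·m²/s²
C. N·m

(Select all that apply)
B, C

energy has SI base units: kg * m^2 / s^2

Checking each option against kg * m^2 / s^2:
  A. kg·m/s: ✗ does not match
  B. kg·m²/s²: ✓ matches
  C. N·m: ✓ matches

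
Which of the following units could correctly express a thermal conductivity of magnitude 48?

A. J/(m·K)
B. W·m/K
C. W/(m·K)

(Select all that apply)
C

thermal conductivity has SI base units: kg * m / (s^3 * K)

Checking each option against kg * m / (s^3 * K):
  A. J/(m·K): ✗ does not match
  B. W·m/K: ✗ does not match
  C. W/(m·K): ✓ matches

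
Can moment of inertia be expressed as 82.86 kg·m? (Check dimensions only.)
No

moment of inertia has SI base units: kg * m^2
kg·m does NOT reduce to kg * m^2; a valid unit for moment of inertia would be e.g. kg·m².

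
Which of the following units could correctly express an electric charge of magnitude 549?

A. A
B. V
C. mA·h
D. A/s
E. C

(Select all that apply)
C, E

electric charge has SI base units: A * s

Checking each option against A * s:
  A. A: ✗ does not match
  B. V: ✗ does not match
  C. mA·h: ✓ matches
  D. A/s: ✗ does not match
  E. C: ✓ matches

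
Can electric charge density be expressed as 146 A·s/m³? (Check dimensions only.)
Yes

electric charge density has SI base units: A * s / m^3
A·s/m³ reduces to the same SI base units, so it is a valid unit for electric charge density.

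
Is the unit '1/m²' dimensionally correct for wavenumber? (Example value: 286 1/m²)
No

wavenumber has SI base units: 1 / m
1/m² does NOT reduce to 1 / m; a valid unit for wavenumber would be e.g. 1/m.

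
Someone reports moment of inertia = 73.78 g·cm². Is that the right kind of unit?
Yes

moment of inertia has SI base units: kg * m^2
g·cm² reduces to the same SI base units, so it is a valid unit for moment of inertia.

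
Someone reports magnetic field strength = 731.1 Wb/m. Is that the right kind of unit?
No

magnetic field strength has SI base units: A / m
Wb/m does NOT reduce to A / m; a valid unit for magnetic field strength would be e.g. A/m.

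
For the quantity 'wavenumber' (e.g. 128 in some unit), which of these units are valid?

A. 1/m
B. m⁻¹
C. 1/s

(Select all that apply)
A, B

wavenumber has SI base units: 1 / m

Checking each option against 1 / m:
  A. 1/m: ✓ matches
  B. m⁻¹: ✓ matches
  C. 1/s: ✗ does not match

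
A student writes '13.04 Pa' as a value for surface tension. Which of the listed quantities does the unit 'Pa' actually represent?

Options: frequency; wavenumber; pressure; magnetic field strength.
pressure

surface tension should have units dimensionally equivalent to kg / s^2 (e.g. N/m).
The given unit 'Pa' reduces to kg / (m * s^2). Of the listed options, that is the dimensionality of pressure.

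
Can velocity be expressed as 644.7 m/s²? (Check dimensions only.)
No

velocity has SI base units: m / s
m/s² does NOT reduce to m / s; a valid unit for velocity would be e.g. m/s.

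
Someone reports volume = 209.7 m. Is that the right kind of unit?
No

volume has SI base units: m^3
m does NOT reduce to m^3; a valid unit for volume would be e.g. m³.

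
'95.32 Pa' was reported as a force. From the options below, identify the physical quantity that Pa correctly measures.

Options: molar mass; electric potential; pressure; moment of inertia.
pressure

force should have units dimensionally equivalent to kg * m / s^2 (e.g. N).
The given unit 'Pa' reduces to kg / (m * s^2). Of the listed options, that is the dimensionality of pressure.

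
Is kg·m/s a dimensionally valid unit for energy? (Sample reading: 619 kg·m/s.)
No

energy has SI base units: kg * m^2 / s^2
kg·m/s does NOT reduce to kg * m^2 / s^2; a valid unit for energy would be e.g. J.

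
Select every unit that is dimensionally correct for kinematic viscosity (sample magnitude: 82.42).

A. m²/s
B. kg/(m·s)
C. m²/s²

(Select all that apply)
A

kinematic viscosity has SI base units: m^2 / s

Checking each option against m^2 / s:
  A. m²/s: ✓ matches
  B. kg/(m·s): ✗ does not match
  C. m²/s²: ✗ does not match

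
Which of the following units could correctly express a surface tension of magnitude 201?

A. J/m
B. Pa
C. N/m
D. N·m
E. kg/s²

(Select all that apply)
C, E

surface tension has SI base units: kg / s^2

Checking each option against kg / s^2:
  A. J/m: ✗ does not match
  B. Pa: ✗ does not match
  C. N/m: ✓ matches
  D. N·m: ✗ does not match
  E. kg/s²: ✓ matches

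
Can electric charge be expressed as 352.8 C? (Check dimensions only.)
Yes

electric charge has SI base units: A * s
C reduces to the same SI base units, so it is a valid unit for electric charge.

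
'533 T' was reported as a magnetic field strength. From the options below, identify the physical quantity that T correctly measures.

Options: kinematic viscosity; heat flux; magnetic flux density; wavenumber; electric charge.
magnetic flux density

magnetic field strength should have units dimensionally equivalent to A / m (e.g. A/m).
The given unit 'T' reduces to kg / (A * s^2). Of the listed options, that is the dimensionality of magnetic flux density.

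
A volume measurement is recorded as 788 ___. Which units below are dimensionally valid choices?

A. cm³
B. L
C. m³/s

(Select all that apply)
A, B

volume has SI base units: m^3

Checking each option against m^3:
  A. cm³: ✓ matches
  B. L: ✓ matches
  C. m³/s: ✗ does not match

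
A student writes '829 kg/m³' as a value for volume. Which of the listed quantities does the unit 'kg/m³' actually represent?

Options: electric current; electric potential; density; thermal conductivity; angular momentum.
density

volume should have units dimensionally equivalent to m^3 (e.g. m³).
The given unit 'kg/m³' reduces to kg / m^3. Of the listed options, that is the dimensionality of density.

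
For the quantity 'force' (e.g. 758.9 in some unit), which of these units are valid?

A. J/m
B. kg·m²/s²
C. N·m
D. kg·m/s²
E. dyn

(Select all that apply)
A, D, E

force has SI base units: kg * m / s^2

Checking each option against kg * m / s^2:
  A. J/m: ✓ matches
  B. kg·m²/s²: ✗ does not match
  C. N·m: ✗ does not match
  D. kg·m/s²: ✓ matches
  E. dyn: ✓ matches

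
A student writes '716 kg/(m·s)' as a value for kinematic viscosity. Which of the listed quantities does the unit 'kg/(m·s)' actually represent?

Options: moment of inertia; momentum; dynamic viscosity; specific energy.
dynamic viscosity

kinematic viscosity should have units dimensionally equivalent to m^2 / s (e.g. m²/s).
The given unit 'kg/(m·s)' reduces to kg / (m * s). Of the listed options, that is the dimensionality of dynamic viscosity.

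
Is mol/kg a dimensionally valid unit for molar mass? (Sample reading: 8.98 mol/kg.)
No

molar mass has SI base units: kg / mol
mol/kg does NOT reduce to kg / mol; a valid unit for molar mass would be e.g. kg/mol.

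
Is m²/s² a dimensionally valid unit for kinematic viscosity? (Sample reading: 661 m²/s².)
No

kinematic viscosity has SI base units: m^2 / s
m²/s² does NOT reduce to m^2 / s; a valid unit for kinematic viscosity would be e.g. m²/s.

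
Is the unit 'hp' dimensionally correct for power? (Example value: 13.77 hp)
Yes

power has SI base units: kg * m^2 / s^3
hp reduces to the same SI base units, so it is a valid unit for power.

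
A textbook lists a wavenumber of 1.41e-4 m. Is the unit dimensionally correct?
No

wavenumber has SI base units: 1 / m
m does NOT reduce to 1 / m; a valid unit for wavenumber would be e.g. 1/m.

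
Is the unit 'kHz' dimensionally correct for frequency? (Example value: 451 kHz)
Yes

frequency has SI base units: 1 / s
kHz reduces to the same SI base units, so it is a valid unit for frequency.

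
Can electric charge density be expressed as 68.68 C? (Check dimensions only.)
No

electric charge density has SI base units: A * s / m^3
C does NOT reduce to A * s / m^3; a valid unit for electric charge density would be e.g. C/m³.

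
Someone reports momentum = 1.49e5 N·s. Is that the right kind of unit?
Yes

momentum has SI base units: kg * m / s
N·s reduces to the same SI base units, so it is a valid unit for momentum.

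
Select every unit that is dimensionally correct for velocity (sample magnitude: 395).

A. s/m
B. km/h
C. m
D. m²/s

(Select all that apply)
B

velocity has SI base units: m / s

Checking each option against m / s:
  A. s/m: ✗ does not match
  B. km/h: ✓ matches
  C. m: ✗ does not match
  D. m²/s: ✗ does not match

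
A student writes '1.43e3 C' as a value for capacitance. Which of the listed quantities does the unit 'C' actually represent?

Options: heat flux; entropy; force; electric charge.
electric charge

capacitance should have units dimensionally equivalent to A^2 * s^4 / (kg * m^2) (e.g. F).
The given unit 'C' reduces to A * s. Of the listed options, that is the dimensionality of electric charge.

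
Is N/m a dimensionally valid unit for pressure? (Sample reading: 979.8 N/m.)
No

pressure has SI base units: kg / (m * s^2)
N/m does NOT reduce to kg / (m * s^2); a valid unit for pressure would be e.g. Pa.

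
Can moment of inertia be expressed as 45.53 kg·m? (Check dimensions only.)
No

moment of inertia has SI base units: kg * m^2
kg·m does NOT reduce to kg * m^2; a valid unit for moment of inertia would be e.g. kg·m².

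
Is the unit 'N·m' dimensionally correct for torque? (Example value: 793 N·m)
Yes

torque has SI base units: kg * m^2 / s^2
N·m reduces to the same SI base units, so it is a valid unit for torque.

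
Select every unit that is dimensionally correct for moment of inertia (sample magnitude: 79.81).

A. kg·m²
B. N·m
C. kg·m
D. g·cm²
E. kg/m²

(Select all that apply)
A, D

moment of inertia has SI base units: kg * m^2

Checking each option against kg * m^2:
  A. kg·m²: ✓ matches
  B. N·m: ✗ does not match
  C. kg·m: ✗ does not match
  D. g·cm²: ✓ matches
  E. kg/m²: ✗ does not match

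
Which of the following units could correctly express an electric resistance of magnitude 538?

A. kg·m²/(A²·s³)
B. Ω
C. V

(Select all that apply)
A, B

electric resistance has SI base units: kg * m^2 / (A^2 * s^3)

Checking each option against kg * m^2 / (A^2 * s^3):
  A. kg·m²/(A²·s³): ✓ matches
  B. Ω: ✓ matches
  C. V: ✗ does not match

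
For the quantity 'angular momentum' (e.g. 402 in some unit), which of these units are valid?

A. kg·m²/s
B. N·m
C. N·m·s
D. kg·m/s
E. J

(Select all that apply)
A, C

angular momentum has SI base units: kg * m^2 / s

Checking each option against kg * m^2 / s:
  A. kg·m²/s: ✓ matches
  B. N·m: ✗ does not match
  C. N·m·s: ✓ matches
  D. kg·m/s: ✗ does not match
  E. J: ✗ does not match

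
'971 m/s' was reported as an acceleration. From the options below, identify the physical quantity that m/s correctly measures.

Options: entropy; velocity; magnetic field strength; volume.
velocity

acceleration should have units dimensionally equivalent to m / s^2 (e.g. m/s²).
The given unit 'm/s' reduces to m / s. Of the listed options, that is the dimensionality of velocity.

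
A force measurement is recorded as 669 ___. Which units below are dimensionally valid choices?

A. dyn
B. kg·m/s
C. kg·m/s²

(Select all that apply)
A, C

force has SI base units: kg * m / s^2

Checking each option against kg * m / s^2:
  A. dyn: ✓ matches
  B. kg·m/s: ✗ does not match
  C. kg·m/s²: ✓ matches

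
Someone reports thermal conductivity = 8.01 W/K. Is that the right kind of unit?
No

thermal conductivity has SI base units: kg * m / (s^3 * K)
W/K does NOT reduce to kg * m / (s^3 * K); a valid unit for thermal conductivity would be e.g. W/(m·K).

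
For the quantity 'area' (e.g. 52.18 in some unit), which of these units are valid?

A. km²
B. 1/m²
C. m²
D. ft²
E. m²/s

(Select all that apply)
A, C, D

area has SI base units: m^2

Checking each option against m^2:
  A. km²: ✓ matches
  B. 1/m²: ✗ does not match
  C. m²: ✓ matches
  D. ft²: ✓ matches
  E. m²/s: ✗ does not match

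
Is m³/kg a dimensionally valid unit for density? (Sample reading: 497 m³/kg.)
No

density has SI base units: kg / m^3
m³/kg does NOT reduce to kg / m^3; a valid unit for density would be e.g. kg/m³.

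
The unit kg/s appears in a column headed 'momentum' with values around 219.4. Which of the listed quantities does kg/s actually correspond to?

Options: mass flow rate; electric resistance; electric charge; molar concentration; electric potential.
mass flow rate

momentum should have units dimensionally equivalent to kg * m / s (e.g. kg·m/s).
The given unit 'kg/s' reduces to kg / s. Of the listed options, that is the dimensionality of mass flow rate.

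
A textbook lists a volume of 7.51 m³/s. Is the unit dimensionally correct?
No

volume has SI base units: m^3
m³/s does NOT reduce to m^3; a valid unit for volume would be e.g. m³.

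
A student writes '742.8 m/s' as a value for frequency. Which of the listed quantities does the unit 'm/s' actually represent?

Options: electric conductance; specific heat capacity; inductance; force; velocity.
velocity

frequency should have units dimensionally equivalent to 1 / s (e.g. Hz).
The given unit 'm/s' reduces to m / s. Of the listed options, that is the dimensionality of velocity.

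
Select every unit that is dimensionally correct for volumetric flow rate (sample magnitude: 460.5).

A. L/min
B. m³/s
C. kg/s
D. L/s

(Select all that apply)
A, B, D

volumetric flow rate has SI base units: m^3 / s

Checking each option against m^3 / s:
  A. L/min: ✓ matches
  B. m³/s: ✓ matches
  C. kg/s: ✗ does not match
  D. L/s: ✓ matches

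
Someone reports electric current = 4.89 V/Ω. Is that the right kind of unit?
Yes

electric current has SI base units: A
V/Ω reduces to the same SI base units, so it is a valid unit for electric current.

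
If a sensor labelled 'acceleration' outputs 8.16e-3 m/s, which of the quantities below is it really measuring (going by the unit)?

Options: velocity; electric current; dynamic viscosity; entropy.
velocity

acceleration should have units dimensionally equivalent to m / s^2 (e.g. m/s²).
The given unit 'm/s' reduces to m / s. Of the listed options, that is the dimensionality of velocity.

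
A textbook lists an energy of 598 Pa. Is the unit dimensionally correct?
No

energy has SI base units: kg * m^2 / s^2
Pa does NOT reduce to kg * m^2 / s^2; a valid unit for energy would be e.g. J.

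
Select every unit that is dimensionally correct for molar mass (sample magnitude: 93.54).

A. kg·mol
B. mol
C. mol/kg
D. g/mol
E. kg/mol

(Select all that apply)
D, E

molar mass has SI base units: kg / mol

Checking each option against kg / mol:
  A. kg·mol: ✗ does not match
  B. mol: ✗ does not match
  C. mol/kg: ✗ does not match
  D. g/mol: ✓ matches
  E. kg/mol: ✓ matches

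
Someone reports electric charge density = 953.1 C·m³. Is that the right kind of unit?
No

electric charge density has SI base units: A * s / m^3
C·m³ does NOT reduce to A * s / m^3; a valid unit for electric charge density would be e.g. C/m³.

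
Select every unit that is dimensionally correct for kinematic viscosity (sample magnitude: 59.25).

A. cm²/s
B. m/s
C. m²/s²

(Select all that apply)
A

kinematic viscosity has SI base units: m^2 / s

Checking each option against m^2 / s:
  A. cm²/s: ✓ matches
  B. m/s: ✗ does not match
  C. m²/s²: ✗ does not match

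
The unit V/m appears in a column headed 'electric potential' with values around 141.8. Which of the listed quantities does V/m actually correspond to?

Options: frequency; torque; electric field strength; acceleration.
electric field strength

electric potential should have units dimensionally equivalent to kg * m^2 / (A * s^3) (e.g. V).
The given unit 'V/m' reduces to kg * m / (A * s^3). Of the listed options, that is the dimensionality of electric field strength.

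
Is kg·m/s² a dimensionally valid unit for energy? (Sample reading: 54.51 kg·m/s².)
No

energy has SI base units: kg * m^2 / s^2
kg·m/s² does NOT reduce to kg * m^2 / s^2; a valid unit for energy would be e.g. J.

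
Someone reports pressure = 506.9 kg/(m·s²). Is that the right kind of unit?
Yes

pressure has SI base units: kg / (m * s^2)
kg/(m·s²) reduces to the same SI base units, so it is a valid unit for pressure.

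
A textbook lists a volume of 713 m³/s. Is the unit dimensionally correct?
No

volume has SI base units: m^3
m³/s does NOT reduce to m^3; a valid unit for volume would be e.g. m³.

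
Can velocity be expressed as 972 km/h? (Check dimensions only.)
Yes

velocity has SI base units: m / s
km/h reduces to the same SI base units, so it is a valid unit for velocity.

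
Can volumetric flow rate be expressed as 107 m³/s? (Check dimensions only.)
Yes

volumetric flow rate has SI base units: m^3 / s
m³/s reduces to the same SI base units, so it is a valid unit for volumetric flow rate.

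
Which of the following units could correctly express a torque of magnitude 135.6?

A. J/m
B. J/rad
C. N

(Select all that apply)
B

torque has SI base units: kg * m^2 / s^2

Checking each option against kg * m^2 / s^2:
  A. J/m: ✗ does not match
  B. J/rad: ✓ matches
  C. N: ✗ does not match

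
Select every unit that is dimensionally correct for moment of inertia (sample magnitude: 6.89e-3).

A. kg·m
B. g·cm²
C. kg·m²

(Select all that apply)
B, C

moment of inertia has SI base units: kg * m^2

Checking each option against kg * m^2:
  A. kg·m: ✗ does not match
  B. g·cm²: ✓ matches
  C. kg·m²: ✓ matches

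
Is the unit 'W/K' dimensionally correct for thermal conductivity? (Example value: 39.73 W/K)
No

thermal conductivity has SI base units: kg * m / (s^3 * K)
W/K does NOT reduce to kg * m / (s^3 * K); a valid unit for thermal conductivity would be e.g. W/(m·K).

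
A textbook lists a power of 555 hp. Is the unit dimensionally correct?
Yes

power has SI base units: kg * m^2 / s^3
hp reduces to the same SI base units, so it is a valid unit for power.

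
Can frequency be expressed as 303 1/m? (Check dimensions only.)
No

frequency has SI base units: 1 / s
1/m does NOT reduce to 1 / s; a valid unit for frequency would be e.g. Hz.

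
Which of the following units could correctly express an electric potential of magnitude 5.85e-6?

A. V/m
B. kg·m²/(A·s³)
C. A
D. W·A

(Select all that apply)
B

electric potential has SI base units: kg * m^2 / (A * s^3)

Checking each option against kg * m^2 / (A * s^3):
  A. V/m: ✗ does not match
  B. kg·m²/(A·s³): ✓ matches
  C. A: ✗ does not match
  D. W·A: ✗ does not match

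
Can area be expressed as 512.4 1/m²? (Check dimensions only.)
No

area has SI base units: m^2
1/m² does NOT reduce to m^2; a valid unit for area would be e.g. m².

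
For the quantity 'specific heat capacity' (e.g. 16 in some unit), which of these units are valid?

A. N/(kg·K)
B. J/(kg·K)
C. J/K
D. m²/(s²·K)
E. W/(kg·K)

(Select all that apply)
B, D

specific heat capacity has SI base units: m^2 / (s^2 * K)

Checking each option against m^2 / (s^2 * K):
  A. N/(kg·K): ✗ does not match
  B. J/(kg·K): ✓ matches
  C. J/K: ✗ does not match
  D. m²/(s²·K): ✓ matches
  E. W/(kg·K): ✗ does not match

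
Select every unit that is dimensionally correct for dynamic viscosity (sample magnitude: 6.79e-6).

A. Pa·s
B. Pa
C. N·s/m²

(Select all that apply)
A, C

dynamic viscosity has SI base units: kg / (m * s)

Checking each option against kg / (m * s):
  A. Pa·s: ✓ matches
  B. Pa: ✗ does not match
  C. N·s/m²: ✓ matches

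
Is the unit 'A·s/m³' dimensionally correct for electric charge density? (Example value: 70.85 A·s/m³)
Yes

electric charge density has SI base units: A * s / m^3
A·s/m³ reduces to the same SI base units, so it is a valid unit for electric charge density.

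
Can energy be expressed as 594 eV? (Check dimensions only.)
Yes

energy has SI base units: kg * m^2 / s^2
eV reduces to the same SI base units, so it is a valid unit for energy.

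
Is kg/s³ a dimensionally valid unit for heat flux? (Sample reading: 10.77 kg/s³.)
Yes

heat flux has SI base units: kg / s^3
kg/s³ reduces to the same SI base units, so it is a valid unit for heat flux.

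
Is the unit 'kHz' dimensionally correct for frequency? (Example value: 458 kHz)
Yes

frequency has SI base units: 1 / s
kHz reduces to the same SI base units, so it is a valid unit for frequency.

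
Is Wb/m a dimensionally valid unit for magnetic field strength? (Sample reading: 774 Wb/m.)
No

magnetic field strength has SI base units: A / m
Wb/m does NOT reduce to A / m; a valid unit for magnetic field strength would be e.g. A/m.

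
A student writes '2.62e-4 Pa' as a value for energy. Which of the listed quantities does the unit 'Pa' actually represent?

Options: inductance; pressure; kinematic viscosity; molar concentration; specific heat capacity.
pressure

energy should have units dimensionally equivalent to kg * m^2 / s^2 (e.g. J).
The given unit 'Pa' reduces to kg / (m * s^2). Of the listed options, that is the dimensionality of pressure.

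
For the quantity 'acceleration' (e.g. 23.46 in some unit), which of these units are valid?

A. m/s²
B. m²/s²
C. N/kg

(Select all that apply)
A, C

acceleration has SI base units: m / s^2

Checking each option against m / s^2:
  A. m/s²: ✓ matches
  B. m²/s²: ✗ does not match
  C. N/kg: ✓ matches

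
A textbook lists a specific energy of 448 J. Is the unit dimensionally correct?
No

specific energy has SI base units: m^2 / s^2
J does NOT reduce to m^2 / s^2; a valid unit for specific energy would be e.g. J/kg.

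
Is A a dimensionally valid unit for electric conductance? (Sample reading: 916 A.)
No

electric conductance has SI base units: A^2 * s^3 / (kg * m^2)
A does NOT reduce to A^2 * s^3 / (kg * m^2); a valid unit for electric conductance would be e.g. S.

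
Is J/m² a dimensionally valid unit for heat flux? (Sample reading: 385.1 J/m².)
No

heat flux has SI base units: kg / s^3
J/m² does NOT reduce to kg / s^3; a valid unit for heat flux would be e.g. W/m².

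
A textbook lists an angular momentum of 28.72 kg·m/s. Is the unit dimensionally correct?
No

angular momentum has SI base units: kg * m^2 / s
kg·m/s does NOT reduce to kg * m^2 / s; a valid unit for angular momentum would be e.g. kg·m²/s.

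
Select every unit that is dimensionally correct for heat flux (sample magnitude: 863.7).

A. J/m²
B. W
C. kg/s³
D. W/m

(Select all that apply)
C

heat flux has SI base units: kg / s^3

Checking each option against kg / s^3:
  A. J/m²: ✗ does not match
  B. W: ✗ does not match
  C. kg/s³: ✓ matches
  D. W/m: ✗ does not match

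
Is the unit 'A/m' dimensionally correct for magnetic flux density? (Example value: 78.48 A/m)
No

magnetic flux density has SI base units: kg / (A * s^2)
A/m does NOT reduce to kg / (A * s^2); a valid unit for magnetic flux density would be e.g. T.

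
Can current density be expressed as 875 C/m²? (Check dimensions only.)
No

current density has SI base units: A / m^2
C/m² does NOT reduce to A / m^2; a valid unit for current density would be e.g. A/m².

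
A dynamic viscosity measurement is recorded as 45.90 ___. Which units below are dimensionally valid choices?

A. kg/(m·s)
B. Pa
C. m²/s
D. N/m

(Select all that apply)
A

dynamic viscosity has SI base units: kg / (m * s)

Checking each option against kg / (m * s):
  A. kg/(m·s): ✓ matches
  B. Pa: ✗ does not match
  C. m²/s: ✗ does not match
  D. N/m: ✗ does not match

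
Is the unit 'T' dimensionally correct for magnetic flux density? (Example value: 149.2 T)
Yes

magnetic flux density has SI base units: kg / (A * s^2)
T reduces to the same SI base units, so it is a valid unit for magnetic flux density.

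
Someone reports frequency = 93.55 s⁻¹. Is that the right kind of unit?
Yes

frequency has SI base units: 1 / s
s⁻¹ reduces to the same SI base units, so it is a valid unit for frequency.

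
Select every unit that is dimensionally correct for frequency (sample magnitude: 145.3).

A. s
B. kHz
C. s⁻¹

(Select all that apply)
B, C

frequency has SI base units: 1 / s

Checking each option against 1 / s:
  A. s: ✗ does not match
  B. kHz: ✓ matches
  C. s⁻¹: ✓ matches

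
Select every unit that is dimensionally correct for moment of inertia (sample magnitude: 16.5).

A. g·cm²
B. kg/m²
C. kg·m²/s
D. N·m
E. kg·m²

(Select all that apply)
A, E

moment of inertia has SI base units: kg * m^2

Checking each option against kg * m^2:
  A. g·cm²: ✓ matches
  B. kg/m²: ✗ does not match
  C. kg·m²/s: ✗ does not match
  D. N·m: ✗ does not match
  E. kg·m²: ✓ matches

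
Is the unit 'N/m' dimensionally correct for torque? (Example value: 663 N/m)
No

torque has SI base units: kg * m^2 / s^2
N/m does NOT reduce to kg * m^2 / s^2; a valid unit for torque would be e.g. N·m.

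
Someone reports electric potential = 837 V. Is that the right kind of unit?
Yes

electric potential has SI base units: kg * m^2 / (A * s^3)
V reduces to the same SI base units, so it is a valid unit for electric potential.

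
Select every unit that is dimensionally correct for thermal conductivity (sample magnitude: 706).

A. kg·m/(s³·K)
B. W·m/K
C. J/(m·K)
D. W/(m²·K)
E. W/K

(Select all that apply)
A

thermal conductivity has SI base units: kg * m / (s^3 * K)

Checking each option against kg * m / (s^3 * K):
  A. kg·m/(s³·K): ✓ matches
  B. W·m/K: ✗ does not match
  C. J/(m·K): ✗ does not match
  D. W/(m²·K): ✗ does not match
  E. W/K: ✗ does not match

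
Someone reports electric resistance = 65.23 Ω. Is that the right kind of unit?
Yes

electric resistance has SI base units: kg * m^2 / (A^2 * s^3)
Ω reduces to the same SI base units, so it is a valid unit for electric resistance.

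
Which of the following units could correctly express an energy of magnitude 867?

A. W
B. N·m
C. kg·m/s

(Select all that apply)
B

energy has SI base units: kg * m^2 / s^2

Checking each option against kg * m^2 / s^2:
  A. W: ✗ does not match
  B. N·m: ✓ matches
  C. kg·m/s: ✗ does not match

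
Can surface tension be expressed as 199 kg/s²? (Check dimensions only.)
Yes

surface tension has SI base units: kg / s^2
kg/s² reduces to the same SI base units, so it is a valid unit for surface tension.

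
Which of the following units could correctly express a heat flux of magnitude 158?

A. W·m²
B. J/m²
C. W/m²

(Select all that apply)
C

heat flux has SI base units: kg / s^3

Checking each option against kg / s^3:
  A. W·m²: ✗ does not match
  B. J/m²: ✗ does not match
  C. W/m²: ✓ matches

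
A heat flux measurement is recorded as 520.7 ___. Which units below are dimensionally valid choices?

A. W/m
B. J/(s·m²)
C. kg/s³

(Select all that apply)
B, C

heat flux has SI base units: kg / s^3

Checking each option against kg / s^3:
  A. W/m: ✗ does not match
  B. J/(s·m²): ✓ matches
  C. kg/s³: ✓ matches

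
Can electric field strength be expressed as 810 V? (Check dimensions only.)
No

electric field strength has SI base units: kg * m / (A * s^3)
V does NOT reduce to kg * m / (A * s^3); a valid unit for electric field strength would be e.g. V/m.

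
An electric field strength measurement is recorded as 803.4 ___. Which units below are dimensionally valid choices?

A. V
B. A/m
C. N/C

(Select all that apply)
C

electric field strength has SI base units: kg * m / (A * s^3)

Checking each option against kg * m / (A * s^3):
  A. V: ✗ does not match
  B. A/m: ✗ does not match
  C. N/C: ✓ matches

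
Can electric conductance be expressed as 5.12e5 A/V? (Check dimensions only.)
Yes

electric conductance has SI base units: A^2 * s^3 / (kg * m^2)
A/V reduces to the same SI base units, so it is a valid unit for electric conductance.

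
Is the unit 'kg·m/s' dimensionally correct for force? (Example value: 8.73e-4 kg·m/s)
No

force has SI base units: kg * m / s^2
kg·m/s does NOT reduce to kg * m / s^2; a valid unit for force would be e.g. N.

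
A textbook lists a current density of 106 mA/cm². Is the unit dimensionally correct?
Yes

current density has SI base units: A / m^2
mA/cm² reduces to the same SI base units, so it is a valid unit for current density.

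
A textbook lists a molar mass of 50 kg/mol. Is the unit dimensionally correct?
Yes

molar mass has SI base units: kg / mol
kg/mol reduces to the same SI base units, so it is a valid unit for molar mass.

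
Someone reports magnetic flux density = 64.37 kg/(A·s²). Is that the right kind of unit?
Yes

magnetic flux density has SI base units: kg / (A * s^2)
kg/(A·s²) reduces to the same SI base units, so it is a valid unit for magnetic flux density.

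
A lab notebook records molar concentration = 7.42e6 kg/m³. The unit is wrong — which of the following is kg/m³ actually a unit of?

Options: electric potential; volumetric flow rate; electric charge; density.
density

molar concentration should have units dimensionally equivalent to mol / m^3 (e.g. mol/m³).
The given unit 'kg/m³' reduces to kg / m^3. Of the listed options, that is the dimensionality of density.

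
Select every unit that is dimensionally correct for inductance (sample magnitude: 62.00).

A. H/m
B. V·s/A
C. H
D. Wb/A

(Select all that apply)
B, C, D

inductance has SI base units: kg * m^2 / (A^2 * s^2)

Checking each option against kg * m^2 / (A^2 * s^2):
  A. H/m: ✗ does not match
  B. V·s/A: ✓ matches
  C. H: ✓ matches
  D. Wb/A: ✓ matches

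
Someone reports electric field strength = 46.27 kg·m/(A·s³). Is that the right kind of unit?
Yes

electric field strength has SI base units: kg * m / (A * s^3)
kg·m/(A·s³) reduces to the same SI base units, so it is a valid unit for electric field strength.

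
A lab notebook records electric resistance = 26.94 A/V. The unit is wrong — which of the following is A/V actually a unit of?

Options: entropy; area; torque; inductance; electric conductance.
electric conductance

electric resistance should have units dimensionally equivalent to kg * m^2 / (A^2 * s^3) (e.g. Ω).
The given unit 'A/V' reduces to A^2 * s^3 / (kg * m^2). Of the listed options, that is the dimensionality of electric conductance.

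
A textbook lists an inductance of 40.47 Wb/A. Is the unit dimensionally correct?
Yes

inductance has SI base units: kg * m^2 / (A^2 * s^2)
Wb/A reduces to the same SI base units, so it is a valid unit for inductance.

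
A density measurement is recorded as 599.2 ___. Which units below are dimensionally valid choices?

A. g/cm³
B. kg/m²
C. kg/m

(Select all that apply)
A

density has SI base units: kg / m^3

Checking each option against kg / m^3:
  A. g/cm³: ✓ matches
  B. kg/m²: ✗ does not match
  C. kg/m: ✗ does not match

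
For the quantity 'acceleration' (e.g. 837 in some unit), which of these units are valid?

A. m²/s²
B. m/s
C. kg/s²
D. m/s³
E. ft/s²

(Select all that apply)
E

acceleration has SI base units: m / s^2

Checking each option against m / s^2:
  A. m²/s²: ✗ does not match
  B. m/s: ✗ does not match
  C. kg/s²: ✗ does not match
  D. m/s³: ✗ does not match
  E. ft/s²: ✓ matches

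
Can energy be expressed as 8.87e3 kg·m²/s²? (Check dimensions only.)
Yes

energy has SI base units: kg * m^2 / s^2
kg·m²/s² reduces to the same SI base units, so it is a valid unit for energy.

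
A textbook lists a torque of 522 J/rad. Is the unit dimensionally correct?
Yes

torque has SI base units: kg * m^2 / s^2
J/rad reduces to the same SI base units, so it is a valid unit for torque.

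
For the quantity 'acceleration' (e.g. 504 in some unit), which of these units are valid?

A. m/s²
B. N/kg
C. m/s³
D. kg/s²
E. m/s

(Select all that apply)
A, B

acceleration has SI base units: m / s^2

Checking each option against m / s^2:
  A. m/s²: ✓ matches
  B. N/kg: ✓ matches
  C. m/s³: ✗ does not match
  D. kg/s²: ✗ does not match
  E. m/s: ✗ does not match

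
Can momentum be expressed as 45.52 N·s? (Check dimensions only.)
Yes

momentum has SI base units: kg * m / s
N·s reduces to the same SI base units, so it is a valid unit for momentum.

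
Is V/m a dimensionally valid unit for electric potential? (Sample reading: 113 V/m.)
No

electric potential has SI base units: kg * m^2 / (A * s^3)
V/m does NOT reduce to kg * m^2 / (A * s^3); a valid unit for electric potential would be e.g. V.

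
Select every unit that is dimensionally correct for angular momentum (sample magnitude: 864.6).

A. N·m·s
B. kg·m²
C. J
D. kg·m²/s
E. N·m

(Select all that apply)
A, D

angular momentum has SI base units: kg * m^2 / s

Checking each option against kg * m^2 / s:
  A. N·m·s: ✓ matches
  B. kg·m²: ✗ does not match
  C. J: ✗ does not match
  D. kg·m²/s: ✓ matches
  E. N·m: ✗ does not match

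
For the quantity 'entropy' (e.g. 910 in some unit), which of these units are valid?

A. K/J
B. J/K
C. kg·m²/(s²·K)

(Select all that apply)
B, C

entropy has SI base units: kg * m^2 / (s^2 * K)

Checking each option against kg * m^2 / (s^2 * K):
  A. K/J: ✗ does not match
  B. J/K: ✓ matches
  C. kg·m²/(s²·K): ✓ matches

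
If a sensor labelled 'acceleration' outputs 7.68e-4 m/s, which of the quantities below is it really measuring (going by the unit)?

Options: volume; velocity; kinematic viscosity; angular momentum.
velocity

acceleration should have units dimensionally equivalent to m / s^2 (e.g. m/s²).
The given unit 'm/s' reduces to m / s. Of the listed options, that is the dimensionality of velocity.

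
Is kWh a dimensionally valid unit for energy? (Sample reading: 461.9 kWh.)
Yes

energy has SI base units: kg * m^2 / s^2
kWh reduces to the same SI base units, so it is a valid unit for energy.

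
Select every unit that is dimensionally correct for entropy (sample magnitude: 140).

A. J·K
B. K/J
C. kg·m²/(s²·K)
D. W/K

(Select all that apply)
C

entropy has SI base units: kg * m^2 / (s^2 * K)

Checking each option against kg * m^2 / (s^2 * K):
  A. J·K: ✗ does not match
  B. K/J: ✗ does not match
  C. kg·m²/(s²·K): ✓ matches
  D. W/K: ✗ does not match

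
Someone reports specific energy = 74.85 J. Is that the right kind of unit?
No

specific energy has SI base units: m^2 / s^2
J does NOT reduce to m^2 / s^2; a valid unit for specific energy would be e.g. J/kg.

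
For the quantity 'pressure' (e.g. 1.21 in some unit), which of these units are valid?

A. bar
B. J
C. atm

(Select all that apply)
A, C

pressure has SI base units: kg / (m * s^2)

Checking each option against kg / (m * s^2):
  A. bar: ✓ matches
  B. J: ✗ does not match
  C. atm: ✓ matches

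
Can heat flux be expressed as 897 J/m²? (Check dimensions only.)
No

heat flux has SI base units: kg / s^3
J/m² does NOT reduce to kg / s^3; a valid unit for heat flux would be e.g. W/m².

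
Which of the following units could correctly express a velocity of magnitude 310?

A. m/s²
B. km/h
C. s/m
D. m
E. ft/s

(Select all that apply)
B, E

velocity has SI base units: m / s

Checking each option against m / s:
  A. m/s²: ✗ does not match
  B. km/h: ✓ matches
  C. s/m: ✗ does not match
  D. m: ✗ does not match
  E. ft/s: ✓ matches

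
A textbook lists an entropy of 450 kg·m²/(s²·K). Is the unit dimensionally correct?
Yes

entropy has SI base units: kg * m^2 / (s^2 * K)
kg·m²/(s²·K) reduces to the same SI base units, so it is a valid unit for entropy.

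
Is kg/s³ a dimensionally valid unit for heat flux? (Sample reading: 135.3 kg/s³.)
Yes

heat flux has SI base units: kg / s^3
kg/s³ reduces to the same SI base units, so it is a valid unit for heat flux.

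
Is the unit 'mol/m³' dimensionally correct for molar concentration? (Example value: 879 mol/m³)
Yes

molar concentration has SI base units: mol / m^3
mol/m³ reduces to the same SI base units, so it is a valid unit for molar concentration.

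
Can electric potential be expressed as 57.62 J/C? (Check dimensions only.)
Yes

electric potential has SI base units: kg * m^2 / (A * s^3)
J/C reduces to the same SI base units, so it is a valid unit for electric potential.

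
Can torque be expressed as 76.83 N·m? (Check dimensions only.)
Yes

torque has SI base units: kg * m^2 / s^2
N·m reduces to the same SI base units, so it is a valid unit for torque.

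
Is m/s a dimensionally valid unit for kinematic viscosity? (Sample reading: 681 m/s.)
No

kinematic viscosity has SI base units: m^2 / s
m/s does NOT reduce to m^2 / s; a valid unit for kinematic viscosity would be e.g. m²/s.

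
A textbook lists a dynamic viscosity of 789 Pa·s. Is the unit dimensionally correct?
Yes

dynamic viscosity has SI base units: kg / (m * s)
Pa·s reduces to the same SI base units, so it is a valid unit for dynamic viscosity.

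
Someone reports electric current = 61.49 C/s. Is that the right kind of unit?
Yes

electric current has SI base units: A
C/s reduces to the same SI base units, so it is a valid unit for electric current.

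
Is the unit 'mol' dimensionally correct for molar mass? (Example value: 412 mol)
No

molar mass has SI base units: kg / mol
mol does NOT reduce to kg / mol; a valid unit for molar mass would be e.g. kg/mol.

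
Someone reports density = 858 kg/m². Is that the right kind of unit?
No

density has SI base units: kg / m^3
kg/m² does NOT reduce to kg / m^3; a valid unit for density would be e.g. kg/m³.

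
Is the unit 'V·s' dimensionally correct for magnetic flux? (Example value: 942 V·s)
Yes

magnetic flux has SI base units: kg * m^2 / (A * s^2)
V·s reduces to the same SI base units, so it is a valid unit for magnetic flux.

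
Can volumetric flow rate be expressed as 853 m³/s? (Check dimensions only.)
Yes

volumetric flow rate has SI base units: m^3 / s
m³/s reduces to the same SI base units, so it is a valid unit for volumetric flow rate.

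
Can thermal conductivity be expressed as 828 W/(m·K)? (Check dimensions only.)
Yes

thermal conductivity has SI base units: kg * m / (s^3 * K)
W/(m·K) reduces to the same SI base units, so it is a valid unit for thermal conductivity.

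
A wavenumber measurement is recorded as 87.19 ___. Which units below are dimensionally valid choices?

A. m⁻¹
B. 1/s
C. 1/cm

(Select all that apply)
A, C

wavenumber has SI base units: 1 / m

Checking each option against 1 / m:
  A. m⁻¹: ✓ matches
  B. 1/s: ✗ does not match
  C. 1/cm: ✓ matches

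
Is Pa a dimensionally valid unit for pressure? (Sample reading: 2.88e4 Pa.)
Yes

pressure has SI base units: kg / (m * s^2)
Pa reduces to the same SI base units, so it is a valid unit for pressure.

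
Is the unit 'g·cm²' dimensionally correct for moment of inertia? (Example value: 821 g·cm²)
Yes

moment of inertia has SI base units: kg * m^2
g·cm² reduces to the same SI base units, so it is a valid unit for moment of inertia.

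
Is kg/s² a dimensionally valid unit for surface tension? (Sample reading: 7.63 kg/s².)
Yes

surface tension has SI base units: kg / s^2
kg/s² reduces to the same SI base units, so it is a valid unit for surface tension.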